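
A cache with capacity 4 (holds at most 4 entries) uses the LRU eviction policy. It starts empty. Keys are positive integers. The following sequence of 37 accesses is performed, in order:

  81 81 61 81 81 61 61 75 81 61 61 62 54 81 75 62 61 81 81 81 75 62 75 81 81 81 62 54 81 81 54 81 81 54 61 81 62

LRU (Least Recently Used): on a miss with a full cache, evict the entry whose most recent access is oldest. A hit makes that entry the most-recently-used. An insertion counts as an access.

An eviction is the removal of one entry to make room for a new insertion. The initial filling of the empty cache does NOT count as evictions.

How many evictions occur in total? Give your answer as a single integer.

LRU simulation (capacity=4):
  1. access 81: MISS. Cache (LRU->MRU): [81]
  2. access 81: HIT. Cache (LRU->MRU): [81]
  3. access 61: MISS. Cache (LRU->MRU): [81 61]
  4. access 81: HIT. Cache (LRU->MRU): [61 81]
  5. access 81: HIT. Cache (LRU->MRU): [61 81]
  6. access 61: HIT. Cache (LRU->MRU): [81 61]
  7. access 61: HIT. Cache (LRU->MRU): [81 61]
  8. access 75: MISS. Cache (LRU->MRU): [81 61 75]
  9. access 81: HIT. Cache (LRU->MRU): [61 75 81]
  10. access 61: HIT. Cache (LRU->MRU): [75 81 61]
  11. access 61: HIT. Cache (LRU->MRU): [75 81 61]
  12. access 62: MISS. Cache (LRU->MRU): [75 81 61 62]
  13. access 54: MISS, evict 75. Cache (LRU->MRU): [81 61 62 54]
  14. access 81: HIT. Cache (LRU->MRU): [61 62 54 81]
  15. access 75: MISS, evict 61. Cache (LRU->MRU): [62 54 81 75]
  16. access 62: HIT. Cache (LRU->MRU): [54 81 75 62]
  17. access 61: MISS, evict 54. Cache (LRU->MRU): [81 75 62 61]
  18. access 81: HIT. Cache (LRU->MRU): [75 62 61 81]
  19. access 81: HIT. Cache (LRU->MRU): [75 62 61 81]
  20. access 81: HIT. Cache (LRU->MRU): [75 62 61 81]
  21. access 75: HIT. Cache (LRU->MRU): [62 61 81 75]
  22. access 62: HIT. Cache (LRU->MRU): [61 81 75 62]
  23. access 75: HIT. Cache (LRU->MRU): [61 81 62 75]
  24. access 81: HIT. Cache (LRU->MRU): [61 62 75 81]
  25. access 81: HIT. Cache (LRU->MRU): [61 62 75 81]
  26. access 81: HIT. Cache (LRU->MRU): [61 62 75 81]
  27. access 62: HIT. Cache (LRU->MRU): [61 75 81 62]
  28. access 54: MISS, evict 61. Cache (LRU->MRU): [75 81 62 54]
  29. access 81: HIT. Cache (LRU->MRU): [75 62 54 81]
  30. access 81: HIT. Cache (LRU->MRU): [75 62 54 81]
  31. access 54: HIT. Cache (LRU->MRU): [75 62 81 54]
  32. access 81: HIT. Cache (LRU->MRU): [75 62 54 81]
  33. access 81: HIT. Cache (LRU->MRU): [75 62 54 81]
  34. access 54: HIT. Cache (LRU->MRU): [75 62 81 54]
  35. access 61: MISS, evict 75. Cache (LRU->MRU): [62 81 54 61]
  36. access 81: HIT. Cache (LRU->MRU): [62 54 61 81]
  37. access 62: HIT. Cache (LRU->MRU): [54 61 81 62]
Total: 28 hits, 9 misses, 5 evictions

Answer: 5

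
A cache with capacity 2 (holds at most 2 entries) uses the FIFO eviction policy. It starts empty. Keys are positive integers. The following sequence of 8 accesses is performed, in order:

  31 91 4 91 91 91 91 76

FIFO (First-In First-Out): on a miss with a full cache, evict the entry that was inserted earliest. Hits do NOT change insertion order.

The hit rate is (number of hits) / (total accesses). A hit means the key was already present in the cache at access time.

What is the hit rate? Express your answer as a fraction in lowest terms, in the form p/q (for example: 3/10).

FIFO simulation (capacity=2):
  1. access 31: MISS. Cache (old->new): [31]
  2. access 91: MISS. Cache (old->new): [31 91]
  3. access 4: MISS, evict 31. Cache (old->new): [91 4]
  4. access 91: HIT. Cache (old->new): [91 4]
  5. access 91: HIT. Cache (old->new): [91 4]
  6. access 91: HIT. Cache (old->new): [91 4]
  7. access 91: HIT. Cache (old->new): [91 4]
  8. access 76: MISS, evict 91. Cache (old->new): [4 76]
Total: 4 hits, 4 misses, 2 evictions

Hit rate = 4/8 = 1/2

Answer: 1/2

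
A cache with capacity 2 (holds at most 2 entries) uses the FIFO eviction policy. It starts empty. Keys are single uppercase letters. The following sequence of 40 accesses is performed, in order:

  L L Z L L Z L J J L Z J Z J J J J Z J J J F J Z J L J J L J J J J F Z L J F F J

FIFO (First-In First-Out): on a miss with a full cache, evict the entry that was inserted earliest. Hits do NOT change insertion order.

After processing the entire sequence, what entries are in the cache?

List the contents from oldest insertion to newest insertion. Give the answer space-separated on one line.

Answer: J F

Derivation:
FIFO simulation (capacity=2):
  1. access L: MISS. Cache (old->new): [L]
  2. access L: HIT. Cache (old->new): [L]
  3. access Z: MISS. Cache (old->new): [L Z]
  4. access L: HIT. Cache (old->new): [L Z]
  5. access L: HIT. Cache (old->new): [L Z]
  6. access Z: HIT. Cache (old->new): [L Z]
  7. access L: HIT. Cache (old->new): [L Z]
  8. access J: MISS, evict L. Cache (old->new): [Z J]
  9. access J: HIT. Cache (old->new): [Z J]
  10. access L: MISS, evict Z. Cache (old->new): [J L]
  11. access Z: MISS, evict J. Cache (old->new): [L Z]
  12. access J: MISS, evict L. Cache (old->new): [Z J]
  13. access Z: HIT. Cache (old->new): [Z J]
  14. access J: HIT. Cache (old->new): [Z J]
  15. access J: HIT. Cache (old->new): [Z J]
  16. access J: HIT. Cache (old->new): [Z J]
  17. access J: HIT. Cache (old->new): [Z J]
  18. access Z: HIT. Cache (old->new): [Z J]
  19. access J: HIT. Cache (old->new): [Z J]
  20. access J: HIT. Cache (old->new): [Z J]
  21. access J: HIT. Cache (old->new): [Z J]
  22. access F: MISS, evict Z. Cache (old->new): [J F]
  23. access J: HIT. Cache (old->new): [J F]
  24. access Z: MISS, evict J. Cache (old->new): [F Z]
  25. access J: MISS, evict F. Cache (old->new): [Z J]
  26. access L: MISS, evict Z. Cache (old->new): [J L]
  27. access J: HIT. Cache (old->new): [J L]
  28. access J: HIT. Cache (old->new): [J L]
  29. access L: HIT. Cache (old->new): [J L]
  30. access J: HIT. Cache (old->new): [J L]
  31. access J: HIT. Cache (old->new): [J L]
  32. access J: HIT. Cache (old->new): [J L]
  33. access J: HIT. Cache (old->new): [J L]
  34. access F: MISS, evict J. Cache (old->new): [L F]
  35. access Z: MISS, evict L. Cache (old->new): [F Z]
  36. access L: MISS, evict F. Cache (old->new): [Z L]
  37. access J: MISS, evict Z. Cache (old->new): [L J]
  38. access F: MISS, evict L. Cache (old->new): [J F]
  39. access F: HIT. Cache (old->new): [J F]
  40. access J: HIT. Cache (old->new): [J F]
Total: 25 hits, 15 misses, 13 evictions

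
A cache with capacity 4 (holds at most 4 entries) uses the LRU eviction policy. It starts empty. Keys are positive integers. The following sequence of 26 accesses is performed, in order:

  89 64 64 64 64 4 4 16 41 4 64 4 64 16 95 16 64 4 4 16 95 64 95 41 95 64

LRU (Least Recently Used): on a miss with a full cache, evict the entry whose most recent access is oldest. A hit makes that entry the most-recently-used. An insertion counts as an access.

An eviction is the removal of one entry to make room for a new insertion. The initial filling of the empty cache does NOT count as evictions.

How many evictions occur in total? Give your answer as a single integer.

Answer: 3

Derivation:
LRU simulation (capacity=4):
  1. access 89: MISS. Cache (LRU->MRU): [89]
  2. access 64: MISS. Cache (LRU->MRU): [89 64]
  3. access 64: HIT. Cache (LRU->MRU): [89 64]
  4. access 64: HIT. Cache (LRU->MRU): [89 64]
  5. access 64: HIT. Cache (LRU->MRU): [89 64]
  6. access 4: MISS. Cache (LRU->MRU): [89 64 4]
  7. access 4: HIT. Cache (LRU->MRU): [89 64 4]
  8. access 16: MISS. Cache (LRU->MRU): [89 64 4 16]
  9. access 41: MISS, evict 89. Cache (LRU->MRU): [64 4 16 41]
  10. access 4: HIT. Cache (LRU->MRU): [64 16 41 4]
  11. access 64: HIT. Cache (LRU->MRU): [16 41 4 64]
  12. access 4: HIT. Cache (LRU->MRU): [16 41 64 4]
  13. access 64: HIT. Cache (LRU->MRU): [16 41 4 64]
  14. access 16: HIT. Cache (LRU->MRU): [41 4 64 16]
  15. access 95: MISS, evict 41. Cache (LRU->MRU): [4 64 16 95]
  16. access 16: HIT. Cache (LRU->MRU): [4 64 95 16]
  17. access 64: HIT. Cache (LRU->MRU): [4 95 16 64]
  18. access 4: HIT. Cache (LRU->MRU): [95 16 64 4]
  19. access 4: HIT. Cache (LRU->MRU): [95 16 64 4]
  20. access 16: HIT. Cache (LRU->MRU): [95 64 4 16]
  21. access 95: HIT. Cache (LRU->MRU): [64 4 16 95]
  22. access 64: HIT. Cache (LRU->MRU): [4 16 95 64]
  23. access 95: HIT. Cache (LRU->MRU): [4 16 64 95]
  24. access 41: MISS, evict 4. Cache (LRU->MRU): [16 64 95 41]
  25. access 95: HIT. Cache (LRU->MRU): [16 64 41 95]
  26. access 64: HIT. Cache (LRU->MRU): [16 41 95 64]
Total: 19 hits, 7 misses, 3 evictions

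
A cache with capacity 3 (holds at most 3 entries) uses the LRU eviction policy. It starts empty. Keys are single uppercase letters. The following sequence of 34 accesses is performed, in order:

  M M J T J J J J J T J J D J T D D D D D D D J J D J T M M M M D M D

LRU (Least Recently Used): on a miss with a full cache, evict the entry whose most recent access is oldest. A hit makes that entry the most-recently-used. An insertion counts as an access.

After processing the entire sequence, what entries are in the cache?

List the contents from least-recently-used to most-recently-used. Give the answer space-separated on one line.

Answer: T M D

Derivation:
LRU simulation (capacity=3):
  1. access M: MISS. Cache (LRU->MRU): [M]
  2. access M: HIT. Cache (LRU->MRU): [M]
  3. access J: MISS. Cache (LRU->MRU): [M J]
  4. access T: MISS. Cache (LRU->MRU): [M J T]
  5. access J: HIT. Cache (LRU->MRU): [M T J]
  6. access J: HIT. Cache (LRU->MRU): [M T J]
  7. access J: HIT. Cache (LRU->MRU): [M T J]
  8. access J: HIT. Cache (LRU->MRU): [M T J]
  9. access J: HIT. Cache (LRU->MRU): [M T J]
  10. access T: HIT. Cache (LRU->MRU): [M J T]
  11. access J: HIT. Cache (LRU->MRU): [M T J]
  12. access J: HIT. Cache (LRU->MRU): [M T J]
  13. access D: MISS, evict M. Cache (LRU->MRU): [T J D]
  14. access J: HIT. Cache (LRU->MRU): [T D J]
  15. access T: HIT. Cache (LRU->MRU): [D J T]
  16. access D: HIT. Cache (LRU->MRU): [J T D]
  17. access D: HIT. Cache (LRU->MRU): [J T D]
  18. access D: HIT. Cache (LRU->MRU): [J T D]
  19. access D: HIT. Cache (LRU->MRU): [J T D]
  20. access D: HIT. Cache (LRU->MRU): [J T D]
  21. access D: HIT. Cache (LRU->MRU): [J T D]
  22. access D: HIT. Cache (LRU->MRU): [J T D]
  23. access J: HIT. Cache (LRU->MRU): [T D J]
  24. access J: HIT. Cache (LRU->MRU): [T D J]
  25. access D: HIT. Cache (LRU->MRU): [T J D]
  26. access J: HIT. Cache (LRU->MRU): [T D J]
  27. access T: HIT. Cache (LRU->MRU): [D J T]
  28. access M: MISS, evict D. Cache (LRU->MRU): [J T M]
  29. access M: HIT. Cache (LRU->MRU): [J T M]
  30. access M: HIT. Cache (LRU->MRU): [J T M]
  31. access M: HIT. Cache (LRU->MRU): [J T M]
  32. access D: MISS, evict J. Cache (LRU->MRU): [T M D]
  33. access M: HIT. Cache (LRU->MRU): [T D M]
  34. access D: HIT. Cache (LRU->MRU): [T M D]
Total: 28 hits, 6 misses, 3 evictions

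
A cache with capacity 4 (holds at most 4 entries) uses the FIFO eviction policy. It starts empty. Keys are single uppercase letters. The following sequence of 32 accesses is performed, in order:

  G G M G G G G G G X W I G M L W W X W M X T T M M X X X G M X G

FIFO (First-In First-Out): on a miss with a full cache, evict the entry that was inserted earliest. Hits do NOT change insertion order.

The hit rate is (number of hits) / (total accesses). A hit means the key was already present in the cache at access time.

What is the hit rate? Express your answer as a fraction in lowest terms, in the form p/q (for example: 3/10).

Answer: 19/32

Derivation:
FIFO simulation (capacity=4):
  1. access G: MISS. Cache (old->new): [G]
  2. access G: HIT. Cache (old->new): [G]
  3. access M: MISS. Cache (old->new): [G M]
  4. access G: HIT. Cache (old->new): [G M]
  5. access G: HIT. Cache (old->new): [G M]
  6. access G: HIT. Cache (old->new): [G M]
  7. access G: HIT. Cache (old->new): [G M]
  8. access G: HIT. Cache (old->new): [G M]
  9. access G: HIT. Cache (old->new): [G M]
  10. access X: MISS. Cache (old->new): [G M X]
  11. access W: MISS. Cache (old->new): [G M X W]
  12. access I: MISS, evict G. Cache (old->new): [M X W I]
  13. access G: MISS, evict M. Cache (old->new): [X W I G]
  14. access M: MISS, evict X. Cache (old->new): [W I G M]
  15. access L: MISS, evict W. Cache (old->new): [I G M L]
  16. access W: MISS, evict I. Cache (old->new): [G M L W]
  17. access W: HIT. Cache (old->new): [G M L W]
  18. access X: MISS, evict G. Cache (old->new): [M L W X]
  19. access W: HIT. Cache (old->new): [M L W X]
  20. access M: HIT. Cache (old->new): [M L W X]
  21. access X: HIT. Cache (old->new): [M L W X]
  22. access T: MISS, evict M. Cache (old->new): [L W X T]
  23. access T: HIT. Cache (old->new): [L W X T]
  24. access M: MISS, evict L. Cache (old->new): [W X T M]
  25. access M: HIT. Cache (old->new): [W X T M]
  26. access X: HIT. Cache (old->new): [W X T M]
  27. access X: HIT. Cache (old->new): [W X T M]
  28. access X: HIT. Cache (old->new): [W X T M]
  29. access G: MISS, evict W. Cache (old->new): [X T M G]
  30. access M: HIT. Cache (old->new): [X T M G]
  31. access X: HIT. Cache (old->new): [X T M G]
  32. access G: HIT. Cache (old->new): [X T M G]
Total: 19 hits, 13 misses, 9 evictions

Hit rate = 19/32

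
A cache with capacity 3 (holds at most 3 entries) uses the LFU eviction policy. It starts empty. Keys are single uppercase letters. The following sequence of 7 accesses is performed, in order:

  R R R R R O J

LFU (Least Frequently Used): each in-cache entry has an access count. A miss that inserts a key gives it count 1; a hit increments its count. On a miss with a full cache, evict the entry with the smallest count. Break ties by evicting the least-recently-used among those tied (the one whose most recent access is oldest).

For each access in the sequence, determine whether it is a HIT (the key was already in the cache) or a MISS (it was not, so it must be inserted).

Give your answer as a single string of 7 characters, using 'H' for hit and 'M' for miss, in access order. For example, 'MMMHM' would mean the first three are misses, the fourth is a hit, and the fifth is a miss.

LFU simulation (capacity=3):
  1. access R: MISS. Cache: [R(c=1)]
  2. access R: HIT, count now 2. Cache: [R(c=2)]
  3. access R: HIT, count now 3. Cache: [R(c=3)]
  4. access R: HIT, count now 4. Cache: [R(c=4)]
  5. access R: HIT, count now 5. Cache: [R(c=5)]
  6. access O: MISS. Cache: [O(c=1) R(c=5)]
  7. access J: MISS. Cache: [O(c=1) J(c=1) R(c=5)]
Total: 4 hits, 3 misses, 0 evictions

Answer: MHHHHMM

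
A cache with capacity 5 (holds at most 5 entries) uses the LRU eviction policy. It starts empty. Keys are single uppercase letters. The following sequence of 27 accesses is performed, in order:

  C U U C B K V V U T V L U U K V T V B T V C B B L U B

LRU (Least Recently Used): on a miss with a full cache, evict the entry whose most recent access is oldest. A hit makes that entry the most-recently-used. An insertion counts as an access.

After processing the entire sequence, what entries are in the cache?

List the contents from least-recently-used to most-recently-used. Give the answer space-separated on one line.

LRU simulation (capacity=5):
  1. access C: MISS. Cache (LRU->MRU): [C]
  2. access U: MISS. Cache (LRU->MRU): [C U]
  3. access U: HIT. Cache (LRU->MRU): [C U]
  4. access C: HIT. Cache (LRU->MRU): [U C]
  5. access B: MISS. Cache (LRU->MRU): [U C B]
  6. access K: MISS. Cache (LRU->MRU): [U C B K]
  7. access V: MISS. Cache (LRU->MRU): [U C B K V]
  8. access V: HIT. Cache (LRU->MRU): [U C B K V]
  9. access U: HIT. Cache (LRU->MRU): [C B K V U]
  10. access T: MISS, evict C. Cache (LRU->MRU): [B K V U T]
  11. access V: HIT. Cache (LRU->MRU): [B K U T V]
  12. access L: MISS, evict B. Cache (LRU->MRU): [K U T V L]
  13. access U: HIT. Cache (LRU->MRU): [K T V L U]
  14. access U: HIT. Cache (LRU->MRU): [K T V L U]
  15. access K: HIT. Cache (LRU->MRU): [T V L U K]
  16. access V: HIT. Cache (LRU->MRU): [T L U K V]
  17. access T: HIT. Cache (LRU->MRU): [L U K V T]
  18. access V: HIT. Cache (LRU->MRU): [L U K T V]
  19. access B: MISS, evict L. Cache (LRU->MRU): [U K T V B]
  20. access T: HIT. Cache (LRU->MRU): [U K V B T]
  21. access V: HIT. Cache (LRU->MRU): [U K B T V]
  22. access C: MISS, evict U. Cache (LRU->MRU): [K B T V C]
  23. access B: HIT. Cache (LRU->MRU): [K T V C B]
  24. access B: HIT. Cache (LRU->MRU): [K T V C B]
  25. access L: MISS, evict K. Cache (LRU->MRU): [T V C B L]
  26. access U: MISS, evict T. Cache (LRU->MRU): [V C B L U]
  27. access B: HIT. Cache (LRU->MRU): [V C L U B]
Total: 16 hits, 11 misses, 6 evictions

Answer: V C L U B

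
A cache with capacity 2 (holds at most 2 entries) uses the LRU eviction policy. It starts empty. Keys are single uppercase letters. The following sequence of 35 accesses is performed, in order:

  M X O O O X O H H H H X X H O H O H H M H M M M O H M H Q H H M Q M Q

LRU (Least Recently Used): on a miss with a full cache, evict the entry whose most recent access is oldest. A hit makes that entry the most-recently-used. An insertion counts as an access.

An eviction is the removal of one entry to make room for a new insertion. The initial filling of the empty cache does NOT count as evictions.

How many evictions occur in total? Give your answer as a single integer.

LRU simulation (capacity=2):
  1. access M: MISS. Cache (LRU->MRU): [M]
  2. access X: MISS. Cache (LRU->MRU): [M X]
  3. access O: MISS, evict M. Cache (LRU->MRU): [X O]
  4. access O: HIT. Cache (LRU->MRU): [X O]
  5. access O: HIT. Cache (LRU->MRU): [X O]
  6. access X: HIT. Cache (LRU->MRU): [O X]
  7. access O: HIT. Cache (LRU->MRU): [X O]
  8. access H: MISS, evict X. Cache (LRU->MRU): [O H]
  9. access H: HIT. Cache (LRU->MRU): [O H]
  10. access H: HIT. Cache (LRU->MRU): [O H]
  11. access H: HIT. Cache (LRU->MRU): [O H]
  12. access X: MISS, evict O. Cache (LRU->MRU): [H X]
  13. access X: HIT. Cache (LRU->MRU): [H X]
  14. access H: HIT. Cache (LRU->MRU): [X H]
  15. access O: MISS, evict X. Cache (LRU->MRU): [H O]
  16. access H: HIT. Cache (LRU->MRU): [O H]
  17. access O: HIT. Cache (LRU->MRU): [H O]
  18. access H: HIT. Cache (LRU->MRU): [O H]
  19. access H: HIT. Cache (LRU->MRU): [O H]
  20. access M: MISS, evict O. Cache (LRU->MRU): [H M]
  21. access H: HIT. Cache (LRU->MRU): [M H]
  22. access M: HIT. Cache (LRU->MRU): [H M]
  23. access M: HIT. Cache (LRU->MRU): [H M]
  24. access M: HIT. Cache (LRU->MRU): [H M]
  25. access O: MISS, evict H. Cache (LRU->MRU): [M O]
  26. access H: MISS, evict M. Cache (LRU->MRU): [O H]
  27. access M: MISS, evict O. Cache (LRU->MRU): [H M]
  28. access H: HIT. Cache (LRU->MRU): [M H]
  29. access Q: MISS, evict M. Cache (LRU->MRU): [H Q]
  30. access H: HIT. Cache (LRU->MRU): [Q H]
  31. access H: HIT. Cache (LRU->MRU): [Q H]
  32. access M: MISS, evict Q. Cache (LRU->MRU): [H M]
  33. access Q: MISS, evict H. Cache (LRU->MRU): [M Q]
  34. access M: HIT. Cache (LRU->MRU): [Q M]
  35. access Q: HIT. Cache (LRU->MRU): [M Q]
Total: 22 hits, 13 misses, 11 evictions

Answer: 11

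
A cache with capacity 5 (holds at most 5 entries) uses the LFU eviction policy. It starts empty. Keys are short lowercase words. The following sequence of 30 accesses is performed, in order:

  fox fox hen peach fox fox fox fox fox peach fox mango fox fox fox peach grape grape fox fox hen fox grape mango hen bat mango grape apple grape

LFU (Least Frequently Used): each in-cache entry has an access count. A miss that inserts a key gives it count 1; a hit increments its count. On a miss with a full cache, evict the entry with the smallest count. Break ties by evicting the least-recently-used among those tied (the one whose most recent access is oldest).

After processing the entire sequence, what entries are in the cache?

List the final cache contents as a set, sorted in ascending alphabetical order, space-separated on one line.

LFU simulation (capacity=5):
  1. access fox: MISS. Cache: [fox(c=1)]
  2. access fox: HIT, count now 2. Cache: [fox(c=2)]
  3. access hen: MISS. Cache: [hen(c=1) fox(c=2)]
  4. access peach: MISS. Cache: [hen(c=1) peach(c=1) fox(c=2)]
  5. access fox: HIT, count now 3. Cache: [hen(c=1) peach(c=1) fox(c=3)]
  6. access fox: HIT, count now 4. Cache: [hen(c=1) peach(c=1) fox(c=4)]
  7. access fox: HIT, count now 5. Cache: [hen(c=1) peach(c=1) fox(c=5)]
  8. access fox: HIT, count now 6. Cache: [hen(c=1) peach(c=1) fox(c=6)]
  9. access fox: HIT, count now 7. Cache: [hen(c=1) peach(c=1) fox(c=7)]
  10. access peach: HIT, count now 2. Cache: [hen(c=1) peach(c=2) fox(c=7)]
  11. access fox: HIT, count now 8. Cache: [hen(c=1) peach(c=2) fox(c=8)]
  12. access mango: MISS. Cache: [hen(c=1) mango(c=1) peach(c=2) fox(c=8)]
  13. access fox: HIT, count now 9. Cache: [hen(c=1) mango(c=1) peach(c=2) fox(c=9)]
  14. access fox: HIT, count now 10. Cache: [hen(c=1) mango(c=1) peach(c=2) fox(c=10)]
  15. access fox: HIT, count now 11. Cache: [hen(c=1) mango(c=1) peach(c=2) fox(c=11)]
  16. access peach: HIT, count now 3. Cache: [hen(c=1) mango(c=1) peach(c=3) fox(c=11)]
  17. access grape: MISS. Cache: [hen(c=1) mango(c=1) grape(c=1) peach(c=3) fox(c=11)]
  18. access grape: HIT, count now 2. Cache: [hen(c=1) mango(c=1) grape(c=2) peach(c=3) fox(c=11)]
  19. access fox: HIT, count now 12. Cache: [hen(c=1) mango(c=1) grape(c=2) peach(c=3) fox(c=12)]
  20. access fox: HIT, count now 13. Cache: [hen(c=1) mango(c=1) grape(c=2) peach(c=3) fox(c=13)]
  21. access hen: HIT, count now 2. Cache: [mango(c=1) grape(c=2) hen(c=2) peach(c=3) fox(c=13)]
  22. access fox: HIT, count now 14. Cache: [mango(c=1) grape(c=2) hen(c=2) peach(c=3) fox(c=14)]
  23. access grape: HIT, count now 3. Cache: [mango(c=1) hen(c=2) peach(c=3) grape(c=3) fox(c=14)]
  24. access mango: HIT, count now 2. Cache: [hen(c=2) mango(c=2) peach(c=3) grape(c=3) fox(c=14)]
  25. access hen: HIT, count now 3. Cache: [mango(c=2) peach(c=3) grape(c=3) hen(c=3) fox(c=14)]
  26. access bat: MISS, evict mango(c=2). Cache: [bat(c=1) peach(c=3) grape(c=3) hen(c=3) fox(c=14)]
  27. access mango: MISS, evict bat(c=1). Cache: [mango(c=1) peach(c=3) grape(c=3) hen(c=3) fox(c=14)]
  28. access grape: HIT, count now 4. Cache: [mango(c=1) peach(c=3) hen(c=3) grape(c=4) fox(c=14)]
  29. access apple: MISS, evict mango(c=1). Cache: [apple(c=1) peach(c=3) hen(c=3) grape(c=4) fox(c=14)]
  30. access grape: HIT, count now 5. Cache: [apple(c=1) peach(c=3) hen(c=3) grape(c=5) fox(c=14)]
Total: 22 hits, 8 misses, 3 evictions

Answer: apple fox grape hen peach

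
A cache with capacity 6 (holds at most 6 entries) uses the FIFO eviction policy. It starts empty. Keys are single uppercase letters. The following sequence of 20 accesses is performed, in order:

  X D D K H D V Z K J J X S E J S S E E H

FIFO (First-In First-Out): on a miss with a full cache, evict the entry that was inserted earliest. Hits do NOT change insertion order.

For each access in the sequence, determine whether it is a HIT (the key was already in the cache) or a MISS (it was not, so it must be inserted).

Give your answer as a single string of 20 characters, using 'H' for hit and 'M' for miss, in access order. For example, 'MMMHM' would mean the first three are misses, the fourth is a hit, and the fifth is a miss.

Answer: MMHMMHMMHMHMMMHHHHHM

Derivation:
FIFO simulation (capacity=6):
  1. access X: MISS. Cache (old->new): [X]
  2. access D: MISS. Cache (old->new): [X D]
  3. access D: HIT. Cache (old->new): [X D]
  4. access K: MISS. Cache (old->new): [X D K]
  5. access H: MISS. Cache (old->new): [X D K H]
  6. access D: HIT. Cache (old->new): [X D K H]
  7. access V: MISS. Cache (old->new): [X D K H V]
  8. access Z: MISS. Cache (old->new): [X D K H V Z]
  9. access K: HIT. Cache (old->new): [X D K H V Z]
  10. access J: MISS, evict X. Cache (old->new): [D K H V Z J]
  11. access J: HIT. Cache (old->new): [D K H V Z J]
  12. access X: MISS, evict D. Cache (old->new): [K H V Z J X]
  13. access S: MISS, evict K. Cache (old->new): [H V Z J X S]
  14. access E: MISS, evict H. Cache (old->new): [V Z J X S E]
  15. access J: HIT. Cache (old->new): [V Z J X S E]
  16. access S: HIT. Cache (old->new): [V Z J X S E]
  17. access S: HIT. Cache (old->new): [V Z J X S E]
  18. access E: HIT. Cache (old->new): [V Z J X S E]
  19. access E: HIT. Cache (old->new): [V Z J X S E]
  20. access H: MISS, evict V. Cache (old->new): [Z J X S E H]
Total: 9 hits, 11 misses, 5 evictions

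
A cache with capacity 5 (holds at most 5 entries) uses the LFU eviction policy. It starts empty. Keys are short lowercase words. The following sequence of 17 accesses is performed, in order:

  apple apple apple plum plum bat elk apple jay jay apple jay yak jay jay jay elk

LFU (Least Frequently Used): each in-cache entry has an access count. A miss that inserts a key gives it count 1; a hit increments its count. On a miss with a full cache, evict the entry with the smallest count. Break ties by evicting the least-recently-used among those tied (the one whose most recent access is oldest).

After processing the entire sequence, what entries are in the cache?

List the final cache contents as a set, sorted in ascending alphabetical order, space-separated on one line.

Answer: apple elk jay plum yak

Derivation:
LFU simulation (capacity=5):
  1. access apple: MISS. Cache: [apple(c=1)]
  2. access apple: HIT, count now 2. Cache: [apple(c=2)]
  3. access apple: HIT, count now 3. Cache: [apple(c=3)]
  4. access plum: MISS. Cache: [plum(c=1) apple(c=3)]
  5. access plum: HIT, count now 2. Cache: [plum(c=2) apple(c=3)]
  6. access bat: MISS. Cache: [bat(c=1) plum(c=2) apple(c=3)]
  7. access elk: MISS. Cache: [bat(c=1) elk(c=1) plum(c=2) apple(c=3)]
  8. access apple: HIT, count now 4. Cache: [bat(c=1) elk(c=1) plum(c=2) apple(c=4)]
  9. access jay: MISS. Cache: [bat(c=1) elk(c=1) jay(c=1) plum(c=2) apple(c=4)]
  10. access jay: HIT, count now 2. Cache: [bat(c=1) elk(c=1) plum(c=2) jay(c=2) apple(c=4)]
  11. access apple: HIT, count now 5. Cache: [bat(c=1) elk(c=1) plum(c=2) jay(c=2) apple(c=5)]
  12. access jay: HIT, count now 3. Cache: [bat(c=1) elk(c=1) plum(c=2) jay(c=3) apple(c=5)]
  13. access yak: MISS, evict bat(c=1). Cache: [elk(c=1) yak(c=1) plum(c=2) jay(c=3) apple(c=5)]
  14. access jay: HIT, count now 4. Cache: [elk(c=1) yak(c=1) plum(c=2) jay(c=4) apple(c=5)]
  15. access jay: HIT, count now 5. Cache: [elk(c=1) yak(c=1) plum(c=2) apple(c=5) jay(c=5)]
  16. access jay: HIT, count now 6. Cache: [elk(c=1) yak(c=1) plum(c=2) apple(c=5) jay(c=6)]
  17. access elk: HIT, count now 2. Cache: [yak(c=1) plum(c=2) elk(c=2) apple(c=5) jay(c=6)]
Total: 11 hits, 6 misses, 1 evictions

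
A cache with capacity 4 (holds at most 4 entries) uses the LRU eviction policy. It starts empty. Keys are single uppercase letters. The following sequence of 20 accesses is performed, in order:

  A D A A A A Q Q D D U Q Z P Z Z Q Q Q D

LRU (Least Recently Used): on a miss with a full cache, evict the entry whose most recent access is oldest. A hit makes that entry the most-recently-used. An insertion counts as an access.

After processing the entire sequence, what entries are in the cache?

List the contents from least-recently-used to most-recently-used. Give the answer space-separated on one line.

Answer: P Z Q D

Derivation:
LRU simulation (capacity=4):
  1. access A: MISS. Cache (LRU->MRU): [A]
  2. access D: MISS. Cache (LRU->MRU): [A D]
  3. access A: HIT. Cache (LRU->MRU): [D A]
  4. access A: HIT. Cache (LRU->MRU): [D A]
  5. access A: HIT. Cache (LRU->MRU): [D A]
  6. access A: HIT. Cache (LRU->MRU): [D A]
  7. access Q: MISS. Cache (LRU->MRU): [D A Q]
  8. access Q: HIT. Cache (LRU->MRU): [D A Q]
  9. access D: HIT. Cache (LRU->MRU): [A Q D]
  10. access D: HIT. Cache (LRU->MRU): [A Q D]
  11. access U: MISS. Cache (LRU->MRU): [A Q D U]
  12. access Q: HIT. Cache (LRU->MRU): [A D U Q]
  13. access Z: MISS, evict A. Cache (LRU->MRU): [D U Q Z]
  14. access P: MISS, evict D. Cache (LRU->MRU): [U Q Z P]
  15. access Z: HIT. Cache (LRU->MRU): [U Q P Z]
  16. access Z: HIT. Cache (LRU->MRU): [U Q P Z]
  17. access Q: HIT. Cache (LRU->MRU): [U P Z Q]
  18. access Q: HIT. Cache (LRU->MRU): [U P Z Q]
  19. access Q: HIT. Cache (LRU->MRU): [U P Z Q]
  20. access D: MISS, evict U. Cache (LRU->MRU): [P Z Q D]
Total: 13 hits, 7 misses, 3 evictions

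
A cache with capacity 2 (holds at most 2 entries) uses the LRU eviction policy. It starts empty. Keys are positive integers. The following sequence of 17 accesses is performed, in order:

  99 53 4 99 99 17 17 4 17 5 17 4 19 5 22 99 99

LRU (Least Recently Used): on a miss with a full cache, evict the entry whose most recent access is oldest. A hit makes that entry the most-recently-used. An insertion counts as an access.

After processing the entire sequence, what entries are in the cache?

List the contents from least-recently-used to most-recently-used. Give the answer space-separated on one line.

Answer: 22 99

Derivation:
LRU simulation (capacity=2):
  1. access 99: MISS. Cache (LRU->MRU): [99]
  2. access 53: MISS. Cache (LRU->MRU): [99 53]
  3. access 4: MISS, evict 99. Cache (LRU->MRU): [53 4]
  4. access 99: MISS, evict 53. Cache (LRU->MRU): [4 99]
  5. access 99: HIT. Cache (LRU->MRU): [4 99]
  6. access 17: MISS, evict 4. Cache (LRU->MRU): [99 17]
  7. access 17: HIT. Cache (LRU->MRU): [99 17]
  8. access 4: MISS, evict 99. Cache (LRU->MRU): [17 4]
  9. access 17: HIT. Cache (LRU->MRU): [4 17]
  10. access 5: MISS, evict 4. Cache (LRU->MRU): [17 5]
  11. access 17: HIT. Cache (LRU->MRU): [5 17]
  12. access 4: MISS, evict 5. Cache (LRU->MRU): [17 4]
  13. access 19: MISS, evict 17. Cache (LRU->MRU): [4 19]
  14. access 5: MISS, evict 4. Cache (LRU->MRU): [19 5]
  15. access 22: MISS, evict 19. Cache (LRU->MRU): [5 22]
  16. access 99: MISS, evict 5. Cache (LRU->MRU): [22 99]
  17. access 99: HIT. Cache (LRU->MRU): [22 99]
Total: 5 hits, 12 misses, 10 evictions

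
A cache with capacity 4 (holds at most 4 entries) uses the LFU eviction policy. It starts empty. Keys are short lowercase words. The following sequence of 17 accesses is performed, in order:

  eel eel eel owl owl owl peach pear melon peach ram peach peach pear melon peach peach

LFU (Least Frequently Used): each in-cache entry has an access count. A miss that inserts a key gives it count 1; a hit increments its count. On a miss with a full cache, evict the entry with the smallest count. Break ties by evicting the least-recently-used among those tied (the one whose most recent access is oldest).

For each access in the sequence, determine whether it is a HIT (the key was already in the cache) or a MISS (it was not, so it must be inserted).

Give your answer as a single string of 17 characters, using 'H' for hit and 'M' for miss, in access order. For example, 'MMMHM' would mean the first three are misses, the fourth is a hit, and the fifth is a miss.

Answer: MHHMHHMMMMMHHMMHH

Derivation:
LFU simulation (capacity=4):
  1. access eel: MISS. Cache: [eel(c=1)]
  2. access eel: HIT, count now 2. Cache: [eel(c=2)]
  3. access eel: HIT, count now 3. Cache: [eel(c=3)]
  4. access owl: MISS. Cache: [owl(c=1) eel(c=3)]
  5. access owl: HIT, count now 2. Cache: [owl(c=2) eel(c=3)]
  6. access owl: HIT, count now 3. Cache: [eel(c=3) owl(c=3)]
  7. access peach: MISS. Cache: [peach(c=1) eel(c=3) owl(c=3)]
  8. access pear: MISS. Cache: [peach(c=1) pear(c=1) eel(c=3) owl(c=3)]
  9. access melon: MISS, evict peach(c=1). Cache: [pear(c=1) melon(c=1) eel(c=3) owl(c=3)]
  10. access peach: MISS, evict pear(c=1). Cache: [melon(c=1) peach(c=1) eel(c=3) owl(c=3)]
  11. access ram: MISS, evict melon(c=1). Cache: [peach(c=1) ram(c=1) eel(c=3) owl(c=3)]
  12. access peach: HIT, count now 2. Cache: [ram(c=1) peach(c=2) eel(c=3) owl(c=3)]
  13. access peach: HIT, count now 3. Cache: [ram(c=1) eel(c=3) owl(c=3) peach(c=3)]
  14. access pear: MISS, evict ram(c=1). Cache: [pear(c=1) eel(c=3) owl(c=3) peach(c=3)]
  15. access melon: MISS, evict pear(c=1). Cache: [melon(c=1) eel(c=3) owl(c=3) peach(c=3)]
  16. access peach: HIT, count now 4. Cache: [melon(c=1) eel(c=3) owl(c=3) peach(c=4)]
  17. access peach: HIT, count now 5. Cache: [melon(c=1) eel(c=3) owl(c=3) peach(c=5)]
Total: 8 hits, 9 misses, 5 evictions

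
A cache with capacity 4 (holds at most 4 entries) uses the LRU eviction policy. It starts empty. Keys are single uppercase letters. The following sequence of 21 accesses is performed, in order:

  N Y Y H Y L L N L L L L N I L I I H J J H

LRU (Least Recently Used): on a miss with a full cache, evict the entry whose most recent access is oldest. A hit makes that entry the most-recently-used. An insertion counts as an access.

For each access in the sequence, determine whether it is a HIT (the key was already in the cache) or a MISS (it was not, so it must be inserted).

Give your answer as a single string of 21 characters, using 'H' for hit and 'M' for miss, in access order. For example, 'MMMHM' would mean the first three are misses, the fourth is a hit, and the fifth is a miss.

LRU simulation (capacity=4):
  1. access N: MISS. Cache (LRU->MRU): [N]
  2. access Y: MISS. Cache (LRU->MRU): [N Y]
  3. access Y: HIT. Cache (LRU->MRU): [N Y]
  4. access H: MISS. Cache (LRU->MRU): [N Y H]
  5. access Y: HIT. Cache (LRU->MRU): [N H Y]
  6. access L: MISS. Cache (LRU->MRU): [N H Y L]
  7. access L: HIT. Cache (LRU->MRU): [N H Y L]
  8. access N: HIT. Cache (LRU->MRU): [H Y L N]
  9. access L: HIT. Cache (LRU->MRU): [H Y N L]
  10. access L: HIT. Cache (LRU->MRU): [H Y N L]
  11. access L: HIT. Cache (LRU->MRU): [H Y N L]
  12. access L: HIT. Cache (LRU->MRU): [H Y N L]
  13. access N: HIT. Cache (LRU->MRU): [H Y L N]
  14. access I: MISS, evict H. Cache (LRU->MRU): [Y L N I]
  15. access L: HIT. Cache (LRU->MRU): [Y N I L]
  16. access I: HIT. Cache (LRU->MRU): [Y N L I]
  17. access I: HIT. Cache (LRU->MRU): [Y N L I]
  18. access H: MISS, evict Y. Cache (LRU->MRU): [N L I H]
  19. access J: MISS, evict N. Cache (LRU->MRU): [L I H J]
  20. access J: HIT. Cache (LRU->MRU): [L I H J]
  21. access H: HIT. Cache (LRU->MRU): [L I J H]
Total: 14 hits, 7 misses, 3 evictions

Answer: MMHMHMHHHHHHHMHHHMMHH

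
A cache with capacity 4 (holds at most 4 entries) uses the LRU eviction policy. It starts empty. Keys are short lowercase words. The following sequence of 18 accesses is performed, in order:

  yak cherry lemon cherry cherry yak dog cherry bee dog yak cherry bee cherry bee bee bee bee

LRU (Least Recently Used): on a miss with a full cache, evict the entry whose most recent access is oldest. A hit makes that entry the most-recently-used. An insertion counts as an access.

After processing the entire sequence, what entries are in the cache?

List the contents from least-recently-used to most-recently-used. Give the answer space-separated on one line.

LRU simulation (capacity=4):
  1. access yak: MISS. Cache (LRU->MRU): [yak]
  2. access cherry: MISS. Cache (LRU->MRU): [yak cherry]
  3. access lemon: MISS. Cache (LRU->MRU): [yak cherry lemon]
  4. access cherry: HIT. Cache (LRU->MRU): [yak lemon cherry]
  5. access cherry: HIT. Cache (LRU->MRU): [yak lemon cherry]
  6. access yak: HIT. Cache (LRU->MRU): [lemon cherry yak]
  7. access dog: MISS. Cache (LRU->MRU): [lemon cherry yak dog]
  8. access cherry: HIT. Cache (LRU->MRU): [lemon yak dog cherry]
  9. access bee: MISS, evict lemon. Cache (LRU->MRU): [yak dog cherry bee]
  10. access dog: HIT. Cache (LRU->MRU): [yak cherry bee dog]
  11. access yak: HIT. Cache (LRU->MRU): [cherry bee dog yak]
  12. access cherry: HIT. Cache (LRU->MRU): [bee dog yak cherry]
  13. access bee: HIT. Cache (LRU->MRU): [dog yak cherry bee]
  14. access cherry: HIT. Cache (LRU->MRU): [dog yak bee cherry]
  15. access bee: HIT. Cache (LRU->MRU): [dog yak cherry bee]
  16. access bee: HIT. Cache (LRU->MRU): [dog yak cherry bee]
  17. access bee: HIT. Cache (LRU->MRU): [dog yak cherry bee]
  18. access bee: HIT. Cache (LRU->MRU): [dog yak cherry bee]
Total: 13 hits, 5 misses, 1 evictions

Answer: dog yak cherry bee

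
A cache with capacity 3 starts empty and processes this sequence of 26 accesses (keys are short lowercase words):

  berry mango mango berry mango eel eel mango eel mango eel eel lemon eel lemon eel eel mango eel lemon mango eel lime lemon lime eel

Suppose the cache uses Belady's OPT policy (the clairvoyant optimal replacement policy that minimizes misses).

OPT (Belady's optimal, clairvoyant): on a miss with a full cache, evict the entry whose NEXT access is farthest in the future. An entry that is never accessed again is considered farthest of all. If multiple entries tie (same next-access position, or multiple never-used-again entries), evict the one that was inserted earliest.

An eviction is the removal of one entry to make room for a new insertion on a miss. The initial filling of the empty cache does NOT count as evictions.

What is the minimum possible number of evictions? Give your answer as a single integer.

Answer: 2

Derivation:
OPT (Belady) simulation (capacity=3):
  1. access berry: MISS. Cache: [berry]
  2. access mango: MISS. Cache: [berry mango]
  3. access mango: HIT. Next use of mango: step 5. Cache: [berry mango]
  4. access berry: HIT. Next use of berry: never. Cache: [berry mango]
  5. access mango: HIT. Next use of mango: step 8. Cache: [berry mango]
  6. access eel: MISS. Cache: [berry mango eel]
  7. access eel: HIT. Next use of eel: step 9. Cache: [berry mango eel]
  8. access mango: HIT. Next use of mango: step 10. Cache: [berry mango eel]
  9. access eel: HIT. Next use of eel: step 11. Cache: [berry mango eel]
  10. access mango: HIT. Next use of mango: step 18. Cache: [berry mango eel]
  11. access eel: HIT. Next use of eel: step 12. Cache: [berry mango eel]
  12. access eel: HIT. Next use of eel: step 14. Cache: [berry mango eel]
  13. access lemon: MISS, evict berry (next use: never). Cache: [mango eel lemon]
  14. access eel: HIT. Next use of eel: step 16. Cache: [mango eel lemon]
  15. access lemon: HIT. Next use of lemon: step 20. Cache: [mango eel lemon]
  16. access eel: HIT. Next use of eel: step 17. Cache: [mango eel lemon]
  17. access eel: HIT. Next use of eel: step 19. Cache: [mango eel lemon]
  18. access mango: HIT. Next use of mango: step 21. Cache: [mango eel lemon]
  19. access eel: HIT. Next use of eel: step 22. Cache: [mango eel lemon]
  20. access lemon: HIT. Next use of lemon: step 24. Cache: [mango eel lemon]
  21. access mango: HIT. Next use of mango: never. Cache: [mango eel lemon]
  22. access eel: HIT. Next use of eel: step 26. Cache: [mango eel lemon]
  23. access lime: MISS, evict mango (next use: never). Cache: [eel lemon lime]
  24. access lemon: HIT. Next use of lemon: never. Cache: [eel lemon lime]
  25. access lime: HIT. Next use of lime: never. Cache: [eel lemon lime]
  26. access eel: HIT. Next use of eel: never. Cache: [eel lemon lime]
Total: 21 hits, 5 misses, 2 evictions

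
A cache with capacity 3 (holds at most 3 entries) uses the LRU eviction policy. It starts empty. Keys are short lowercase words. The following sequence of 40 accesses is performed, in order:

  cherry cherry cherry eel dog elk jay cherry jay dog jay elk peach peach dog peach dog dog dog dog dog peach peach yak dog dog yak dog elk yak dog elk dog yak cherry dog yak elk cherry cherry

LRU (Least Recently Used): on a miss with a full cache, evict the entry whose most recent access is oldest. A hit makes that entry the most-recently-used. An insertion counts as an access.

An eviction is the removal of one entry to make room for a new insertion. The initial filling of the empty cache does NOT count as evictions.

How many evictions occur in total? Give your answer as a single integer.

Answer: 12

Derivation:
LRU simulation (capacity=3):
  1. access cherry: MISS. Cache (LRU->MRU): [cherry]
  2. access cherry: HIT. Cache (LRU->MRU): [cherry]
  3. access cherry: HIT. Cache (LRU->MRU): [cherry]
  4. access eel: MISS. Cache (LRU->MRU): [cherry eel]
  5. access dog: MISS. Cache (LRU->MRU): [cherry eel dog]
  6. access elk: MISS, evict cherry. Cache (LRU->MRU): [eel dog elk]
  7. access jay: MISS, evict eel. Cache (LRU->MRU): [dog elk jay]
  8. access cherry: MISS, evict dog. Cache (LRU->MRU): [elk jay cherry]
  9. access jay: HIT. Cache (LRU->MRU): [elk cherry jay]
  10. access dog: MISS, evict elk. Cache (LRU->MRU): [cherry jay dog]
  11. access jay: HIT. Cache (LRU->MRU): [cherry dog jay]
  12. access elk: MISS, evict cherry. Cache (LRU->MRU): [dog jay elk]
  13. access peach: MISS, evict dog. Cache (LRU->MRU): [jay elk peach]
  14. access peach: HIT. Cache (LRU->MRU): [jay elk peach]
  15. access dog: MISS, evict jay. Cache (LRU->MRU): [elk peach dog]
  16. access peach: HIT. Cache (LRU->MRU): [elk dog peach]
  17. access dog: HIT. Cache (LRU->MRU): [elk peach dog]
  18. access dog: HIT. Cache (LRU->MRU): [elk peach dog]
  19. access dog: HIT. Cache (LRU->MRU): [elk peach dog]
  20. access dog: HIT. Cache (LRU->MRU): [elk peach dog]
  21. access dog: HIT. Cache (LRU->MRU): [elk peach dog]
  22. access peach: HIT. Cache (LRU->MRU): [elk dog peach]
  23. access peach: HIT. Cache (LRU->MRU): [elk dog peach]
  24. access yak: MISS, evict elk. Cache (LRU->MRU): [dog peach yak]
  25. access dog: HIT. Cache (LRU->MRU): [peach yak dog]
  26. access dog: HIT. Cache (LRU->MRU): [peach yak dog]
  27. access yak: HIT. Cache (LRU->MRU): [peach dog yak]
  28. access dog: HIT. Cache (LRU->MRU): [peach yak dog]
  29. access elk: MISS, evict peach. Cache (LRU->MRU): [yak dog elk]
  30. access yak: HIT. Cache (LRU->MRU): [dog elk yak]
  31. access dog: HIT. Cache (LRU->MRU): [elk yak dog]
  32. access elk: HIT. Cache (LRU->MRU): [yak dog elk]
  33. access dog: HIT. Cache (LRU->MRU): [yak elk dog]
  34. access yak: HIT. Cache (LRU->MRU): [elk dog yak]
  35. access cherry: MISS, evict elk. Cache (LRU->MRU): [dog yak cherry]
  36. access dog: HIT. Cache (LRU->MRU): [yak cherry dog]
  37. access yak: HIT. Cache (LRU->MRU): [cherry dog yak]
  38. access elk: MISS, evict cherry. Cache (LRU->MRU): [dog yak elk]
  39. access cherry: MISS, evict dog. Cache (LRU->MRU): [yak elk cherry]
  40. access cherry: HIT. Cache (LRU->MRU): [yak elk cherry]
Total: 25 hits, 15 misses, 12 evictions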